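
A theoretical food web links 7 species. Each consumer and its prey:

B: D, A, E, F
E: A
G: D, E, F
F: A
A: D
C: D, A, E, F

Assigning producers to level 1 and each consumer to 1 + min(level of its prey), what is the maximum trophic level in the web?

Producers (level 1): D.
Following each consumer down to its lowest-level prey: D → A → F (levels 1 through 3).
All prey of F (A 2) are at level 2 or above, so F is at level 1 + 2 = 3.
Every consumer has at least one prey at level 2 or below, so none exceeds level 3.

3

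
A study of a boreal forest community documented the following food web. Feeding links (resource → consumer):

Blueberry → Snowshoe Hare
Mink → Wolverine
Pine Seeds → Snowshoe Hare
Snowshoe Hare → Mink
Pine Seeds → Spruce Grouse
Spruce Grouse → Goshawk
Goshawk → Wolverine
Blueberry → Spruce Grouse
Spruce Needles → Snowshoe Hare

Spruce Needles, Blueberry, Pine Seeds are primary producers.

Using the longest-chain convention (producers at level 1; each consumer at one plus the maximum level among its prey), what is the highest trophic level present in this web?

4

Producers (level 1): Spruce Needles, Blueberry, Pine Seeds.
Spruce Needles → Snowshoe Hare → Mink → Wolverine gives Wolverine level 4.
No species has a prey at level 4, so no species reaches level 5.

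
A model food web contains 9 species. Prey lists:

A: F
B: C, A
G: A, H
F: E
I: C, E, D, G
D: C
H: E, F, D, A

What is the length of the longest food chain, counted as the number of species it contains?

6 species

One longest chain: E → F → A → H → G → I.
It has 6 species and 5 links.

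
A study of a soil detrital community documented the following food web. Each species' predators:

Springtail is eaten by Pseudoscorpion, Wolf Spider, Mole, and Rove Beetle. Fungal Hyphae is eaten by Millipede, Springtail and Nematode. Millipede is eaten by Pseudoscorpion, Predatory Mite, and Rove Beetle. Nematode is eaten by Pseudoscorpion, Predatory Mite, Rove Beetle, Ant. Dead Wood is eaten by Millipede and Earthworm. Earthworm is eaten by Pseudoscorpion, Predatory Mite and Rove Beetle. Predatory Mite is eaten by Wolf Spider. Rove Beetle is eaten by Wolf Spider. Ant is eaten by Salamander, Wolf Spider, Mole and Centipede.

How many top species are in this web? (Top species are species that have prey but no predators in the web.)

Top species (has prey, but nothing eats it): Pseudoscorpion, Mole, Centipede, Salamander, Wolf Spider.
Count: 5.

5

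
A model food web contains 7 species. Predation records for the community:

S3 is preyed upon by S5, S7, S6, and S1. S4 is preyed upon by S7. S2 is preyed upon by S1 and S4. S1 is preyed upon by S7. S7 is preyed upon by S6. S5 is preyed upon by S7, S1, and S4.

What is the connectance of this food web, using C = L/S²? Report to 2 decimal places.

C = 0.24

The web has S = 7 species and L = 12 feeding links.
C = L / S² = 12 / 49 = 0.2449 ≈ 0.24.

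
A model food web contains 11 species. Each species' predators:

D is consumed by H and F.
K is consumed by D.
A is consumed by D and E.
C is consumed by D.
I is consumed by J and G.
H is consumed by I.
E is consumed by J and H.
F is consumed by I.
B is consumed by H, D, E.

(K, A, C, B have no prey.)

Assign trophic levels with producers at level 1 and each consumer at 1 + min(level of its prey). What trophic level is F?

K is a producer → level 1.
D eats K → level 2.
F eats D → level 3.
No prey of F is below level 2, so 3 is the minimum.

Trophic level 3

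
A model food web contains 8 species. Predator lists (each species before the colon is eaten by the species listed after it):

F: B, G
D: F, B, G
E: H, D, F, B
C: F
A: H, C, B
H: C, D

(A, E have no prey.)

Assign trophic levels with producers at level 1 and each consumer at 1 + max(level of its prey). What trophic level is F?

Trophic level 4

A is a producer → level 1.
H eats A (level 1); other prey at levels: E 1 → level 2.
C eats H (level 2); other prey at levels: A 1 → level 3.
F eats C (level 3); other prey at levels: E 1, D 3 → level 4.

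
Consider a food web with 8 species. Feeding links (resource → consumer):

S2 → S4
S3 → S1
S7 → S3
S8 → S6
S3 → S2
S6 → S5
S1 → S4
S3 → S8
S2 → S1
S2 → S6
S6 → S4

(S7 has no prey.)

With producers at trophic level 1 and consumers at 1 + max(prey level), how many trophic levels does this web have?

Producers (level 1): S7.
S7 → S3 → S2 → S6 → S5 gives S5 level 5.
No species has a prey at level 5, so no species reaches level 6.

5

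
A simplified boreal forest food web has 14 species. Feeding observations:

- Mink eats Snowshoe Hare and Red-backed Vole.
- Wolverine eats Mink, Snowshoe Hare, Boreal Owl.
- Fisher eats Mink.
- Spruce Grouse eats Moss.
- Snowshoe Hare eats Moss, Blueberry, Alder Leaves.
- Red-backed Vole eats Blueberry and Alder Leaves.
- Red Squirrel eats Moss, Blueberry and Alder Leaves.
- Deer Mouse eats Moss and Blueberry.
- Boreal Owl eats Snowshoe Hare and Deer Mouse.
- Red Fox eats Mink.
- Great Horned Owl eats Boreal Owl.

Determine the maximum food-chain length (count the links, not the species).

One longest chain: Blueberry → Snowshoe Hare → Mink → Red Fox.
It has 4 species and 3 links.

3 links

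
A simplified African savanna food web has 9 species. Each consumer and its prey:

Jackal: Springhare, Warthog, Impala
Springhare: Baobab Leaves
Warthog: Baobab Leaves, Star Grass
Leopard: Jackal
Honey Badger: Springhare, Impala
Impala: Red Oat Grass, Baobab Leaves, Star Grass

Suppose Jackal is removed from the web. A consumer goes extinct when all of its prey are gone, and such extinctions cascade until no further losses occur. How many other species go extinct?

1

Remove Jackal.
Round 1: Leopard (all prey gone) → extinct.
No further losses. Total secondary extinctions: 1.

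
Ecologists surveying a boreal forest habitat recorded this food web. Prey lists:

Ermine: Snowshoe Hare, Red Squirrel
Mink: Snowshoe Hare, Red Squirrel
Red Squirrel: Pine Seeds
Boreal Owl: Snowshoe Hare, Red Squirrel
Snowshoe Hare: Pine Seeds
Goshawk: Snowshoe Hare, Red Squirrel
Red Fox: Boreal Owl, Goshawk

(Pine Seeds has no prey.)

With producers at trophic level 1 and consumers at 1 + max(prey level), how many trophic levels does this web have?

Producers (level 1): Pine Seeds.
Pine Seeds → Snowshoe Hare → Boreal Owl → Red Fox gives Red Fox level 4.
No species has a prey at level 4, so no species reaches level 5.

4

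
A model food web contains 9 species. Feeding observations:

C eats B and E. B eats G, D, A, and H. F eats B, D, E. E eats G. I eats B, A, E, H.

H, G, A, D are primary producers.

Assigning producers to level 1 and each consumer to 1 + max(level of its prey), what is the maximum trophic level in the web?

3

Producers (level 1): H, G, A, D.
H → B → F gives F level 3.
No species has a prey at level 3, so no species reaches level 4.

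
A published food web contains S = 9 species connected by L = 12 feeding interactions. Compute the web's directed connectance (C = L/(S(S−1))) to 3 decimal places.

C = 0.167

The web has S = 9 species and L = 12 feeding links.
C = L / (S(S−1)) = 12 / 72 = 0.1667 ≈ 0.167.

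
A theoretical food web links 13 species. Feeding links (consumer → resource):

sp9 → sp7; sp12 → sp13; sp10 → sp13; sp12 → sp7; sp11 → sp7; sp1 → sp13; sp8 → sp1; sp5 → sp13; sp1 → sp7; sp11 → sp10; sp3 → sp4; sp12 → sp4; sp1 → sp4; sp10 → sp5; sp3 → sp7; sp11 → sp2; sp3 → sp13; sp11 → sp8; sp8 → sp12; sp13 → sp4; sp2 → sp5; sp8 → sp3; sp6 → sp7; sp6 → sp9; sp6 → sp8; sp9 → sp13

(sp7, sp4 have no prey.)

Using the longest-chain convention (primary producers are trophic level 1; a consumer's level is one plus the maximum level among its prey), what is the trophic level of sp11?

sp4 is a producer → level 1.
sp13 eats sp4 → level 2.
sp5 eats sp13 → level 3.
sp10 eats sp5 (level 3); other prey at levels: sp13 2 → level 4.
sp11 eats sp10 (level 4); other prey at levels: sp7 1, sp2 4, sp8 4 → level 5.

Trophic level 5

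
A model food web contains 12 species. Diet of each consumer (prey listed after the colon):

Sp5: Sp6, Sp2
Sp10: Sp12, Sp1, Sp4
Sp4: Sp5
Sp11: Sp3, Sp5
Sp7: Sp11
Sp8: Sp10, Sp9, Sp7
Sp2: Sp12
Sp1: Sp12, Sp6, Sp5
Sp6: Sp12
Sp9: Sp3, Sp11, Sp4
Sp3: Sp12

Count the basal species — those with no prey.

1

Basal species (no prey listed): Sp12.
Count: 1.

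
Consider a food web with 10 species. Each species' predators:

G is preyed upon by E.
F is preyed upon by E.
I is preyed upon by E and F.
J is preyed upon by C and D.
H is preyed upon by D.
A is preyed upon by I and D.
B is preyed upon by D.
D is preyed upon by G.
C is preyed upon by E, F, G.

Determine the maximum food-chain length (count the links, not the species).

3 links

One longest chain: B → D → G → E.
It has 4 species and 3 links.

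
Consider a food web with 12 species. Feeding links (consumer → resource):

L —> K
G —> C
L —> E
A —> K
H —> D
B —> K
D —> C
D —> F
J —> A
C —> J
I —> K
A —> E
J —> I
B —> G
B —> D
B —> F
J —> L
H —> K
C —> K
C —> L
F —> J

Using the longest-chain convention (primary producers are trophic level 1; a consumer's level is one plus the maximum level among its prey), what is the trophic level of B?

Trophic level 6

K is a producer → level 1.
L eats K (level 1); other prey at levels: E 1 → level 2.
J eats L (level 2); other prey at levels: A 2, I 2 → level 3.
C eats J (level 3); other prey at levels: K 1, L 2 → level 4.
G eats C → level 5.
B eats G (level 5); other prey at levels: K 1, F 4, D 5 → level 6.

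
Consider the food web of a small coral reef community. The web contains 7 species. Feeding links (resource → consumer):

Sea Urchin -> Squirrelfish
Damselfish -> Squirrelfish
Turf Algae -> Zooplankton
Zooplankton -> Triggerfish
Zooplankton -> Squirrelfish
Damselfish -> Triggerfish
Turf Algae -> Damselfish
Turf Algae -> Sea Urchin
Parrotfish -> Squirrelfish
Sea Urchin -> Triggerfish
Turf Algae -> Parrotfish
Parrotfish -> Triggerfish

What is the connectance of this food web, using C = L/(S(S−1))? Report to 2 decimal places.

C = 0.29

The web has S = 7 species and L = 12 feeding links.
C = L / (S(S−1)) = 12 / 42 = 0.2857 ≈ 0.29.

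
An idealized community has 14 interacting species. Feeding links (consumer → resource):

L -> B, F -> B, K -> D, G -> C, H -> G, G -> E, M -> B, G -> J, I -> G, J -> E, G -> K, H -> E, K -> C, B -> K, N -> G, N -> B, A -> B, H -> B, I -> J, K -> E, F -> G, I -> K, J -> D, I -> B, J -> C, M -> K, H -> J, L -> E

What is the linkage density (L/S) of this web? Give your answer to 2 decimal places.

L/S = 2.00

There are L = 28 links among S = 14 species.
L/S = 28/14 = 2.0000 ≈ 2.00.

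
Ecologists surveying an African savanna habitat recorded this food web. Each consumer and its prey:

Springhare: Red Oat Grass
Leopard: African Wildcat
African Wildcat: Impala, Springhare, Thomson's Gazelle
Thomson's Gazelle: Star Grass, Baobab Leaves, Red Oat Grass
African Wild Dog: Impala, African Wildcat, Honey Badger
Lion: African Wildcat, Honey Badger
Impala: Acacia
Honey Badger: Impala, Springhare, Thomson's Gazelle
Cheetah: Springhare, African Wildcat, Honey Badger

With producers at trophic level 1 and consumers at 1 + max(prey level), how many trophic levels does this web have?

Producers (level 1): Acacia, Star Grass, Baobab Leaves, Red Oat Grass.
Acacia → Impala → Honey Badger → African Wild Dog gives African Wild Dog level 4.
No species has a prey at level 4, so no species reaches level 5.

4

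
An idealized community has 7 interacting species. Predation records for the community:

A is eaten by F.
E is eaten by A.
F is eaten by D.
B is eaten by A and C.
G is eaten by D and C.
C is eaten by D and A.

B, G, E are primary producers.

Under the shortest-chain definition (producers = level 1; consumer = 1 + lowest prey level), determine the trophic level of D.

Trophic level 2

G is a producer → level 1.
D eats G → level 2.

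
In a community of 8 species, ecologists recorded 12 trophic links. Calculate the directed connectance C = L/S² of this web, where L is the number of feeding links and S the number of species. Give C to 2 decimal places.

The web has S = 8 species and L = 12 feeding links.
C = L / S² = 12 / 64 = 0.1875 ≈ 0.19.

C = 0.19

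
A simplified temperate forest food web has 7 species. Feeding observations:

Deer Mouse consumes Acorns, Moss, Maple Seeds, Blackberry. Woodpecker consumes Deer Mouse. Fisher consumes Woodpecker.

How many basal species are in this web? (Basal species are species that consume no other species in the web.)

4

Basal species (no prey listed): Acorns, Blackberry, Maple Seeds, Moss.
Count: 4.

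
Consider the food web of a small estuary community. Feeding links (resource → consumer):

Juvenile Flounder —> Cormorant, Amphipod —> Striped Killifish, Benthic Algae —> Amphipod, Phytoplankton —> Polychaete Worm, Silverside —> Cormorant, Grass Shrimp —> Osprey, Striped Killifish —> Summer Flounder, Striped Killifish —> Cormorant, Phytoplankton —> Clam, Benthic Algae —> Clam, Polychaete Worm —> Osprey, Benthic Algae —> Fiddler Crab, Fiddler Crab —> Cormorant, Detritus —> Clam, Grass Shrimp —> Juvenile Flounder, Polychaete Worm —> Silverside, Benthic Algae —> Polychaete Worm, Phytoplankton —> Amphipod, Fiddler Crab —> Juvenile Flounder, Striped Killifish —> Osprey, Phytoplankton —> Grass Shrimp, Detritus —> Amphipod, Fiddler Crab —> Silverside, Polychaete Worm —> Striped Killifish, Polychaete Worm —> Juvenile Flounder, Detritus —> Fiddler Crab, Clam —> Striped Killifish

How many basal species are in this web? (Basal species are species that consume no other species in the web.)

3

Basal species (no prey listed): Benthic Algae, Detritus, Phytoplankton.
Count: 3.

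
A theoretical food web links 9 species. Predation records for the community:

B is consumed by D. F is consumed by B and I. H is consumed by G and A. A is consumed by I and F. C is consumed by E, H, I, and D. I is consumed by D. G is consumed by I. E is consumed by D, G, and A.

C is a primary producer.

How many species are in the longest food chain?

6 species

One longest chain: C → E → A → F → I → D.
It has 6 species and 5 links.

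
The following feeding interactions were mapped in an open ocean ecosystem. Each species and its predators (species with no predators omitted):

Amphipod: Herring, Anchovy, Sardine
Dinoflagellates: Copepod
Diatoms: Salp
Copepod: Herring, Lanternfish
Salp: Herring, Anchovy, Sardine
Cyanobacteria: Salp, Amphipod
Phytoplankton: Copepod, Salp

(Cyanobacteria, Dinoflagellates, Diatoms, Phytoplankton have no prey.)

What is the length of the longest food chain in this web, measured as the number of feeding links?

One longest chain: Dinoflagellates → Copepod → Herring.
It has 3 species and 2 links.

2 links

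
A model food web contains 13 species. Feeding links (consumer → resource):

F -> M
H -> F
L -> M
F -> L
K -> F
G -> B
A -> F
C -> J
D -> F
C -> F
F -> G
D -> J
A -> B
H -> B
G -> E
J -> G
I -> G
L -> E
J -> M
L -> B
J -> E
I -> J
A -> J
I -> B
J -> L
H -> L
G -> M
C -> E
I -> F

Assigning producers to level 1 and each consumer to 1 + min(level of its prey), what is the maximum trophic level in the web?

3

Producers (level 1): E, B, M.
Following each consumer down to its lowest-level prey: E → J → D (levels 1 through 3).
All prey of D (J 2, F 2) are at level 2 or above, so D is at level 1 + 2 = 3.
Every consumer has at least one prey at level 2 or below, so none exceeds level 3.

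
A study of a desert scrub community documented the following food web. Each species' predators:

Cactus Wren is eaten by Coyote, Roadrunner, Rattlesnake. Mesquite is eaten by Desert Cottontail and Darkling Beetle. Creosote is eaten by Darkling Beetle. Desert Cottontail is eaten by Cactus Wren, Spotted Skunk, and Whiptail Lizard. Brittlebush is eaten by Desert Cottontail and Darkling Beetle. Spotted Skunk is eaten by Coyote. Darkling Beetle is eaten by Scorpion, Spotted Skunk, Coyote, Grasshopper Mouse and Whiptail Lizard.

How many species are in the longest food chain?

One longest chain: Mesquite → Desert Cottontail → Cactus Wren → Coyote.
It has 4 species and 3 links.

4 species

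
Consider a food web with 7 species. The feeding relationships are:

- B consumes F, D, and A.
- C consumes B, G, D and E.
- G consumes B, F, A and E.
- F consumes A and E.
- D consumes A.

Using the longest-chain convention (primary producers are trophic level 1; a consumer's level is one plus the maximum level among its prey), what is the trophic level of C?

E is a producer → level 1.
F eats E (level 1); other prey at levels: A 1 → level 2.
B eats F (level 2); other prey at levels: A 1, D 2 → level 3.
G eats B (level 3); other prey at levels: E 1, A 1, F 2 → level 4.
C eats G (level 4); other prey at levels: E 1, D 2, B 3 → level 5.

Trophic level 5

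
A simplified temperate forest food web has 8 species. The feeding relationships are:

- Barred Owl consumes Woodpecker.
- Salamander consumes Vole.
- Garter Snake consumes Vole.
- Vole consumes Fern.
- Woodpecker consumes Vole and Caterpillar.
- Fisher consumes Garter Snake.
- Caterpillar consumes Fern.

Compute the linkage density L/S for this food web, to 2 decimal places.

There are L = 8 links among S = 8 species.
L/S = 8/8 = 1.0000 ≈ 1.00.

L/S = 1.00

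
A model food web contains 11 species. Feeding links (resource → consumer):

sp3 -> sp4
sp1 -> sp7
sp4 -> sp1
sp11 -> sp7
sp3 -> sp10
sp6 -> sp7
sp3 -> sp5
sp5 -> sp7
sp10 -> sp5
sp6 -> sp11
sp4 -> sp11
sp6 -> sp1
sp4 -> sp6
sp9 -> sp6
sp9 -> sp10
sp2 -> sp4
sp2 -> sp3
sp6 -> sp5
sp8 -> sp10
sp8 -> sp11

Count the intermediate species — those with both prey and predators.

7

Intermediate species (has both prey and predators): sp3, sp4, sp10, sp6, sp5, sp11, sp1.
Count: 7.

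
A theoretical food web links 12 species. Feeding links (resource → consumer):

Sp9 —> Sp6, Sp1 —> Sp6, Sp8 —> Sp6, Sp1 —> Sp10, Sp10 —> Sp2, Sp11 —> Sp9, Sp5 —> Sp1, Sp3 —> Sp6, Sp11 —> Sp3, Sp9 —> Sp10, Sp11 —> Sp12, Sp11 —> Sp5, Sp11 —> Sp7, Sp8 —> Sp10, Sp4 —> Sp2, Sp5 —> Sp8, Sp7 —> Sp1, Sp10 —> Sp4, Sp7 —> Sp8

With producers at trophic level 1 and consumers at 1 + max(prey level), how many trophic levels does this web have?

Producers (level 1): Sp11.
Sp11 → Sp7 → Sp1 → Sp10 → Sp4 → Sp2 gives Sp2 level 6.
No species has a prey at level 6, so no species reaches level 7.

6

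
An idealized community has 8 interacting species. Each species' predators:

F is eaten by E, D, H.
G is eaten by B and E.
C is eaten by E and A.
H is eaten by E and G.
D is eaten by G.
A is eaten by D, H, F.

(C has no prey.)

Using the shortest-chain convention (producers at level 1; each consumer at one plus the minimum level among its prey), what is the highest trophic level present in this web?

Producers (level 1): C.
Following each consumer down to its lowest-level prey: C → A → D → G → B (levels 1 through 5).
All prey of B (G 4) are at level 4 or above, so B is at level 1 + 4 = 5.
Every consumer has at least one prey at level 4 or below, so none exceeds level 5.

5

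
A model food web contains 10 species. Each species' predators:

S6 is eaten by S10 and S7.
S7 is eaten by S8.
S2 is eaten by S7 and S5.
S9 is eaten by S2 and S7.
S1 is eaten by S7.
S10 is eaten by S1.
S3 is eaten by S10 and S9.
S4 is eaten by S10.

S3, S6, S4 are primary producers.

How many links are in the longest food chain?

4 links

One longest chain: S3 → S9 → S2 → S7 → S8.
It has 5 species and 4 links.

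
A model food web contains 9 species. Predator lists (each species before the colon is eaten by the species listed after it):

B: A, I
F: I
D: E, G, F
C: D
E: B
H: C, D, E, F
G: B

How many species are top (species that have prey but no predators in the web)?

2

Top species (has prey, but nothing eats it): A, I.
Count: 2.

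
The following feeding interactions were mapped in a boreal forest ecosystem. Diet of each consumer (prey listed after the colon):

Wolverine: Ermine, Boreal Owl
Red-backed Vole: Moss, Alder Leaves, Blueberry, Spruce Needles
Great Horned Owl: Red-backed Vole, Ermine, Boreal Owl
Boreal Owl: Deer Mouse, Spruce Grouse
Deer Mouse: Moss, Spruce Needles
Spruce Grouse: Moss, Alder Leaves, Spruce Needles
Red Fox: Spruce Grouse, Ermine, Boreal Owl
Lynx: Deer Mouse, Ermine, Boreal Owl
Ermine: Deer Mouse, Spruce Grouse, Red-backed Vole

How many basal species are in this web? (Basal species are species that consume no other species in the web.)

4

Basal species (no prey listed): Moss, Alder Leaves, Blueberry, Spruce Needles.
Count: 4.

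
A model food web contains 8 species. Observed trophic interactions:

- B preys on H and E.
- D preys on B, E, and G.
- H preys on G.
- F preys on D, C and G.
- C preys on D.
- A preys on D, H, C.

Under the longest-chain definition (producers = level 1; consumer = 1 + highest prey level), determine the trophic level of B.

Trophic level 3

G is a producer → level 1.
H eats G → level 2.
B eats H (level 2); other prey at levels: E 1 → level 3.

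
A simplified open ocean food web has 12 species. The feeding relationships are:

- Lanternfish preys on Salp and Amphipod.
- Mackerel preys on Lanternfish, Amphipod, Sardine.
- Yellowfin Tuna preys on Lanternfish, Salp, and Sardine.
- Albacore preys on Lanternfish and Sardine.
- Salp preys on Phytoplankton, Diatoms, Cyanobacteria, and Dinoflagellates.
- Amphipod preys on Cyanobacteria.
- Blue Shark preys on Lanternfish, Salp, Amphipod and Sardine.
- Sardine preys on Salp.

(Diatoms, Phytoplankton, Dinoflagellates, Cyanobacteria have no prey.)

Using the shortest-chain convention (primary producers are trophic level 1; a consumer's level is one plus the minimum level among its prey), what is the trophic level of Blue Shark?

Trophic level 3

Cyanobacteria is a producer → level 1.
Amphipod eats Cyanobacteria → level 2.
Blue Shark eats Amphipod → level 3.
No prey of Blue Shark is below level 2, so 3 is the minimum.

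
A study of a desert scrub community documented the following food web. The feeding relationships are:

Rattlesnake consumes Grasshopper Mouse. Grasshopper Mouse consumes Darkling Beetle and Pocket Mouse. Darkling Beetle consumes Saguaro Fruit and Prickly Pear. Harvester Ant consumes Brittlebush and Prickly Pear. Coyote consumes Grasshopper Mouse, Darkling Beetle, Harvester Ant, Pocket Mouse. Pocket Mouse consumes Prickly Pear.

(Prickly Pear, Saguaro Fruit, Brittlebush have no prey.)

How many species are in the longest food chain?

4 species

One longest chain: Prickly Pear → Pocket Mouse → Grasshopper Mouse → Coyote.
It has 4 species and 3 links.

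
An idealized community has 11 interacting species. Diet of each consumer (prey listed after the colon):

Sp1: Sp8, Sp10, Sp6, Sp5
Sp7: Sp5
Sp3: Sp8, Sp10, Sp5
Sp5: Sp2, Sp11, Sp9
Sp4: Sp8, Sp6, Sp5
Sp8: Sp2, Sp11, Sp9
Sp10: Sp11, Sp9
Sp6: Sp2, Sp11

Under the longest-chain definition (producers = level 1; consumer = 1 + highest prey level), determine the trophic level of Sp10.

Trophic level 2

Sp11 is a producer → level 1.
Sp10 eats Sp11 (level 1); other prey at levels: Sp9 1 → level 2.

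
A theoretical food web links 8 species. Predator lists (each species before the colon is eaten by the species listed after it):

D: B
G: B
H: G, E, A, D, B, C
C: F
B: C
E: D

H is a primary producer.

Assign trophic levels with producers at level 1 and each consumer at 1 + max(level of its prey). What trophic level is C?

H is a producer → level 1.
E eats H → level 2.
D eats E (level 2); other prey at levels: H 1 → level 3.
B eats D (level 3); other prey at levels: H 1, G 2 → level 4.
C eats B (level 4); other prey at levels: H 1 → level 5.

Trophic level 5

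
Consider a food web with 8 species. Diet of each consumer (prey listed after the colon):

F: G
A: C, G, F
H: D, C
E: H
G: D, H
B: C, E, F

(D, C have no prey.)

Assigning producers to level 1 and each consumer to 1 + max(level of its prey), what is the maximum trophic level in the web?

Producers (level 1): D, C.
D → H → G → F → B gives B level 5.
No species has a prey at level 5, so no species reaches level 6.

5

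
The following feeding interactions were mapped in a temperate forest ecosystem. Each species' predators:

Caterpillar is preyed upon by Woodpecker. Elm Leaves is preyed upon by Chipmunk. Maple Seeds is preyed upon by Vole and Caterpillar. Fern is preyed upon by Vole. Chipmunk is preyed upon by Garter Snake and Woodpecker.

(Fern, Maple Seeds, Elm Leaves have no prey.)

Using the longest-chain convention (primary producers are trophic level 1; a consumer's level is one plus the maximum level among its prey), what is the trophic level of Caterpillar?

Trophic level 2

Maple Seeds is a producer → level 1.
Caterpillar eats Maple Seeds → level 2.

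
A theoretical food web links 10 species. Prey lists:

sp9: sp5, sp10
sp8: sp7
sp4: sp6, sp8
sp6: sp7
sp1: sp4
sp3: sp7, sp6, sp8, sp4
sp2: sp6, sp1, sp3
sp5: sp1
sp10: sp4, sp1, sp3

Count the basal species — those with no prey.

Basal species (no prey listed): sp7.
Count: 1.

1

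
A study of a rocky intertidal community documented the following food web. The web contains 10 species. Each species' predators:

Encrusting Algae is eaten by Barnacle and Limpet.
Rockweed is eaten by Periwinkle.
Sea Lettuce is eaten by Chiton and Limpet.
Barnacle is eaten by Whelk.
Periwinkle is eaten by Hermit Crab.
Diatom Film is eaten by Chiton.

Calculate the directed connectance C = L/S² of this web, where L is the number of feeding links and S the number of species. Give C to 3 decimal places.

The web has S = 10 species and L = 8 feeding links.
C = L / S² = 8 / 100 = 0.0800 ≈ 0.080.

C = 0.080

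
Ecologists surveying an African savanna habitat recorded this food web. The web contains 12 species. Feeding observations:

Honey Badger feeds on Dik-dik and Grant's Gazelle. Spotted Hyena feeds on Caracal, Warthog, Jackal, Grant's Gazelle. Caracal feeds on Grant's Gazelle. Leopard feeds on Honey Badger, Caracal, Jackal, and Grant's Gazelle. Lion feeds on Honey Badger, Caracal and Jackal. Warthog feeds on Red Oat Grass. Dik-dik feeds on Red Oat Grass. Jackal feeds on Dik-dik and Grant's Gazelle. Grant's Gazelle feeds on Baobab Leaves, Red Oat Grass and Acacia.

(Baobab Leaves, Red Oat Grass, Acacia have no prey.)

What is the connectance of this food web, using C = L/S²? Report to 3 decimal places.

C = 0.146

The web has S = 12 species and L = 21 feeding links.
C = L / S² = 21 / 144 = 0.1458 ≈ 0.146.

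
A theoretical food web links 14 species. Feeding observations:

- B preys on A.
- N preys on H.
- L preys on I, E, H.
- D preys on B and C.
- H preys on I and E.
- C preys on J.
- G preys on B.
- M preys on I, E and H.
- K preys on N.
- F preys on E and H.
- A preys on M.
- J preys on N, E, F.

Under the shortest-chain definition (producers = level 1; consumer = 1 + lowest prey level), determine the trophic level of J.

Trophic level 2

E is a producer → level 1.
J eats E → level 2.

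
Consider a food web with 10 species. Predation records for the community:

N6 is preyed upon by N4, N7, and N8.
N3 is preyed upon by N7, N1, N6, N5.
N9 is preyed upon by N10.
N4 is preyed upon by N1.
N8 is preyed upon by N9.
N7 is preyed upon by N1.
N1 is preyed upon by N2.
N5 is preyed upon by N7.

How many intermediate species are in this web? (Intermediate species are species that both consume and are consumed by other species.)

7

Intermediate species (has both prey and predators): N5, N6, N8, N7, N4, N1, N9.
Count: 7.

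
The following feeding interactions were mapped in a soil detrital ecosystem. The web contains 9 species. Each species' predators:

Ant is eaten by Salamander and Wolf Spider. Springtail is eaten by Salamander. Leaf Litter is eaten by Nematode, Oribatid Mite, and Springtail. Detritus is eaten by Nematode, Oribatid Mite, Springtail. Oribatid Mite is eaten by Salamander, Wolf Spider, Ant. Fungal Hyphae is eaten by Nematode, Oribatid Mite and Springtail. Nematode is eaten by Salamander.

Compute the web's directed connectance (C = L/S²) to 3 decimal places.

C = 0.198

The web has S = 9 species and L = 16 feeding links.
C = L / S² = 16 / 81 = 0.1975 ≈ 0.198.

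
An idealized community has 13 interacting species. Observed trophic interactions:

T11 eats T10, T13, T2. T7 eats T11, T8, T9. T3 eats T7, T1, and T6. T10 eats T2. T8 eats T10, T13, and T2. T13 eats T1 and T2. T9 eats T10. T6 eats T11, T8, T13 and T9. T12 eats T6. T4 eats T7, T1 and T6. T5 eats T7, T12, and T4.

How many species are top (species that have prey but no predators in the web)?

2

Top species (has prey, but nothing eats it): T3, T5.
Count: 2.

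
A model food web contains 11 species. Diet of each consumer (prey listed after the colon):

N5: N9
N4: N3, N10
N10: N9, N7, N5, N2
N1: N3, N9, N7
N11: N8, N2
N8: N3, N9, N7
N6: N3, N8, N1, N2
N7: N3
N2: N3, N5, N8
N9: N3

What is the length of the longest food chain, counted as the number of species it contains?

One longest chain: N3 → N9 → N5 → N2 → N10 → N4.
It has 6 species and 5 links.

6 species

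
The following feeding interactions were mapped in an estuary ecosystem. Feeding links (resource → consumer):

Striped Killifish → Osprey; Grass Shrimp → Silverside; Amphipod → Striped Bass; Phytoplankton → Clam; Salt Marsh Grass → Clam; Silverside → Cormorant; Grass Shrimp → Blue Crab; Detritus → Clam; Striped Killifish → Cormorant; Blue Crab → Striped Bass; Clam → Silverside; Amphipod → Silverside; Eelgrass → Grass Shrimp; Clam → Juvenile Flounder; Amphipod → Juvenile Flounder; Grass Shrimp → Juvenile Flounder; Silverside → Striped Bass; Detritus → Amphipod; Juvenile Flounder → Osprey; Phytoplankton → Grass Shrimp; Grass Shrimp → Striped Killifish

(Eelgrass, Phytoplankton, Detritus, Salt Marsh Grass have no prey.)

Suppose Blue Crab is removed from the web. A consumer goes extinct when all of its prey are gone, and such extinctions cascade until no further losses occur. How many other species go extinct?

0

Remove Blue Crab.
Every predator of it retains at least one other prey: Striped Bass still has Amphipod, Silverside.
No consumer loses all prey, so no secondary extinctions occur.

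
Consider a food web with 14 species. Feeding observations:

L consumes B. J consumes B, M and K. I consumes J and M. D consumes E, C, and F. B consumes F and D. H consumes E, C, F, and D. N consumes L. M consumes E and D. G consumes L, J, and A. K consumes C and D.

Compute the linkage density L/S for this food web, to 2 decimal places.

There are L = 23 links among S = 14 species.
L/S = 23/14 = 1.6429 ≈ 1.64.

L/S = 1.64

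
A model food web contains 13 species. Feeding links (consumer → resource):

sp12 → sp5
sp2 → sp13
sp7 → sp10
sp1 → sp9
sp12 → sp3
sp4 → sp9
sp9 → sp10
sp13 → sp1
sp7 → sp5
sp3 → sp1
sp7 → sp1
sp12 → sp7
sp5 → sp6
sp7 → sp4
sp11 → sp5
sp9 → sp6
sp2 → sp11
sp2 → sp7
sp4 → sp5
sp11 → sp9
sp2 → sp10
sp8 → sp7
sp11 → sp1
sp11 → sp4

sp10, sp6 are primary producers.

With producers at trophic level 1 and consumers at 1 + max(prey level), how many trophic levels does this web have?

5

Producers (level 1): sp10, sp6.
sp10 → sp9 → sp1 → sp13 → sp2 gives sp2 level 5.
No species has a prey at level 5, so no species reaches level 6.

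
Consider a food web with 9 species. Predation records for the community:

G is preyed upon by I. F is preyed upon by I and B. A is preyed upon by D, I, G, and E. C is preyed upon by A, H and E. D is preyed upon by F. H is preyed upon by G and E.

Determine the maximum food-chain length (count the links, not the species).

One longest chain: C → A → D → F → I.
It has 5 species and 4 links.

4 links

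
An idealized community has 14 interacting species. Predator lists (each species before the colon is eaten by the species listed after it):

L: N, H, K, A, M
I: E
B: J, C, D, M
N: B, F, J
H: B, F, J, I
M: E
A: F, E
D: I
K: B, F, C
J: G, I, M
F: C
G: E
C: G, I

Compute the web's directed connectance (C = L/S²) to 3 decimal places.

The web has S = 14 species and L = 31 feeding links.
C = L / S² = 31 / 196 = 0.1582 ≈ 0.158.

C = 0.158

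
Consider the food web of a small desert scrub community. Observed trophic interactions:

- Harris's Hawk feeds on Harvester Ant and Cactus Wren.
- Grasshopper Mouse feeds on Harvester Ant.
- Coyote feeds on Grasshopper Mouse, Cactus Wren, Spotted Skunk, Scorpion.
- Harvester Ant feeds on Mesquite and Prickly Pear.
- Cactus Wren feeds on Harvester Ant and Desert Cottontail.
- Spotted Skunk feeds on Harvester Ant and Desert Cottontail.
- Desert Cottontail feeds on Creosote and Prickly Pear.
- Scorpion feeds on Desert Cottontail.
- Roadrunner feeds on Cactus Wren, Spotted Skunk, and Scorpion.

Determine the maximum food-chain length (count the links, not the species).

3 links

One longest chain: Creosote → Desert Cottontail → Scorpion → Coyote.
It has 4 species and 3 links.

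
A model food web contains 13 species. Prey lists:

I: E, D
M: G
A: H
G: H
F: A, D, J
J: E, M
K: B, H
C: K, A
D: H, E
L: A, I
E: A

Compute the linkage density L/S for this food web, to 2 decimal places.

There are L = 19 links among S = 13 species.
L/S = 19/13 = 1.4615 ≈ 1.46.

L/S = 1.46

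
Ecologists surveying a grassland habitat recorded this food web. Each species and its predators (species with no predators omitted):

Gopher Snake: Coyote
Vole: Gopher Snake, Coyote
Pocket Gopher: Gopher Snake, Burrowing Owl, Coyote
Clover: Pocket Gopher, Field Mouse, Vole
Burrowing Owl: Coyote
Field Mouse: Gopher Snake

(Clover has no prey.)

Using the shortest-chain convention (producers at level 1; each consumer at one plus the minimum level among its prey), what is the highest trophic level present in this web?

3

Producers (level 1): Clover.
Following each consumer down to its lowest-level prey: Clover → Pocket Gopher → Burrowing Owl (levels 1 through 3).
All prey of Burrowing Owl (Pocket Gopher 2) are at level 2 or above, so Burrowing Owl is at level 1 + 2 = 3.
Every consumer has at least one prey at level 2 or below, so none exceeds level 3.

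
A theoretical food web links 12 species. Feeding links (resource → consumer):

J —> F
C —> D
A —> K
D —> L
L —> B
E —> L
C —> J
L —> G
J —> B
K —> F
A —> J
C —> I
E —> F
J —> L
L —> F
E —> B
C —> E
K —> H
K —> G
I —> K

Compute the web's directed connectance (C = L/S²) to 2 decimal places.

The web has S = 12 species and L = 20 feeding links.
C = L / S² = 20 / 144 = 0.1389 ≈ 0.14.

C = 0.14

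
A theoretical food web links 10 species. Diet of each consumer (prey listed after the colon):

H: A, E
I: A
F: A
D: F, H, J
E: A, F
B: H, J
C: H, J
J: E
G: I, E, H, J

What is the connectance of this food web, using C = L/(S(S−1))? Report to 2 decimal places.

C = 0.20

The web has S = 10 species and L = 18 feeding links.
C = L / (S(S−1)) = 18 / 90 = 0.2000 ≈ 0.20.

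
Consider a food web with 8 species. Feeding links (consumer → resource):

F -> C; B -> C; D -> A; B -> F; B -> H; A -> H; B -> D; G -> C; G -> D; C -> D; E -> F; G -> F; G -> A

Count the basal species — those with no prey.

Basal species (no prey listed): H.
Count: 1.

1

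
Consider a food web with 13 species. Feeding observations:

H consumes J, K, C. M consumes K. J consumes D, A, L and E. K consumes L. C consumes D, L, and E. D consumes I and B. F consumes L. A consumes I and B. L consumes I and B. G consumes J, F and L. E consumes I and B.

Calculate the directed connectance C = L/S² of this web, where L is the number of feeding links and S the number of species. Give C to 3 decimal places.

The web has S = 13 species and L = 24 feeding links.
C = L / S² = 24 / 169 = 0.1420 ≈ 0.142.

C = 0.142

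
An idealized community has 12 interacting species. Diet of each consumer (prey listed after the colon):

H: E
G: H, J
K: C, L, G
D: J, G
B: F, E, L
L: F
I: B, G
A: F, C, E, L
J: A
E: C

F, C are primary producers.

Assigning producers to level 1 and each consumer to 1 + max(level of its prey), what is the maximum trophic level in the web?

Producers (level 1): F, C.
C → E → A → J → G → I gives I level 6.
No species has a prey at level 6, so no species reaches level 7.

6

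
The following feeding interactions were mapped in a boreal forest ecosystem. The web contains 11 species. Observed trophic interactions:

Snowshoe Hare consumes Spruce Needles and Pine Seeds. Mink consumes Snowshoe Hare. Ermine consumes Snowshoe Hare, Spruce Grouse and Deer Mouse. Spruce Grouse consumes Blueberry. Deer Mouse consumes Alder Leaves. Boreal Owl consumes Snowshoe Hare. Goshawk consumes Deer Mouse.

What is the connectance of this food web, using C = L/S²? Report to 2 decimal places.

C = 0.08

The web has S = 11 species and L = 10 feeding links.
C = L / S² = 10 / 121 = 0.0826 ≈ 0.08.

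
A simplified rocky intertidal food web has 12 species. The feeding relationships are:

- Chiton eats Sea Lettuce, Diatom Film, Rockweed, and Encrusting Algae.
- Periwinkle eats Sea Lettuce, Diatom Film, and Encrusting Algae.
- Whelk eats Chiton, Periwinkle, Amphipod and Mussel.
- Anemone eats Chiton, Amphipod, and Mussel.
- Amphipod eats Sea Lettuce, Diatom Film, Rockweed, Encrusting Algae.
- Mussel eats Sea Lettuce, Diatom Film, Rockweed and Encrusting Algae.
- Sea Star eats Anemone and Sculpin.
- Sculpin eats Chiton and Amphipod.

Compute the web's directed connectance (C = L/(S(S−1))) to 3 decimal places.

The web has S = 12 species and L = 26 feeding links.
C = L / (S(S−1)) = 26 / 132 = 0.1970 ≈ 0.197.

C = 0.197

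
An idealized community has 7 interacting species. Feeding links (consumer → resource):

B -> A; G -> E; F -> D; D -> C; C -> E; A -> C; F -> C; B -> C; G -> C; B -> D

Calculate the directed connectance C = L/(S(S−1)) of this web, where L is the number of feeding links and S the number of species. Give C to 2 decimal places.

C = 0.24

The web has S = 7 species and L = 10 feeding links.
C = L / (S(S−1)) = 10 / 42 = 0.2381 ≈ 0.24.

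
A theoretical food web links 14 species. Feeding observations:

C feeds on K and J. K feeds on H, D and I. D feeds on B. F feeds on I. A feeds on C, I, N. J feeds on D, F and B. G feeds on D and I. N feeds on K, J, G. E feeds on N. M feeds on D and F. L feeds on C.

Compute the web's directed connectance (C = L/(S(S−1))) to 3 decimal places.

C = 0.121

The web has S = 14 species and L = 22 feeding links.
C = L / (S(S−1)) = 22 / 182 = 0.1209 ≈ 0.121.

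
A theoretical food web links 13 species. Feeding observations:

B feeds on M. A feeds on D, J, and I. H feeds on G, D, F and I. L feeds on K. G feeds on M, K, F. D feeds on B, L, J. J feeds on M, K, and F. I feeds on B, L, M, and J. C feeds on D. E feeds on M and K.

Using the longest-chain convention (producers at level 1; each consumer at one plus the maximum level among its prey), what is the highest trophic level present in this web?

4

Producers (level 1): M, K, F.
K → L → D → A gives A level 4.
No species has a prey at level 4, so no species reaches level 5.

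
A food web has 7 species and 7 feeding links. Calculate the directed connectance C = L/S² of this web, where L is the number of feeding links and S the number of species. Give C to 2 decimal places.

The web has S = 7 species and L = 7 feeding links.
C = L / S² = 7 / 49 = 0.1429 ≈ 0.14.

C = 0.14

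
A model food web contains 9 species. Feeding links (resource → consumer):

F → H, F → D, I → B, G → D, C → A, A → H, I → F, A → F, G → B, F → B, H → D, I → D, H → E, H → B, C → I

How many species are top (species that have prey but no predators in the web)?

3

Top species (has prey, but nothing eats it): D, E, B.
Count: 3.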